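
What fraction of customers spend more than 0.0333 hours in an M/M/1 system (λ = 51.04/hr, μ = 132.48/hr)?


W ~ Exponential(μ−λ) for M/M/1.
μ − λ = 132.48 − 51.04 = 81.4400
P(W > t) = e^{−(μ−λ)t} = e^{−2.7120} = 0.066407

Final: 0.066407


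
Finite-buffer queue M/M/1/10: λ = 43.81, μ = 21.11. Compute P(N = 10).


ρ = λ/μ = 43.81/21.11 = 2.0753
P_K = (1−ρ)ρ^K/(1−ρ^(K+1)) = (-1.0753·1482.006808)/(1 − 3075.638004)
= -1593.631196/-3074.638004 = 0.518315

Final: 0.518315


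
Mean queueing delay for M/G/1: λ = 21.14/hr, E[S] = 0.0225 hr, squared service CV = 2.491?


ρ = λ·E[S] = 21.14·0.0225 = 0.4757
E[S²] = E[S]²(1+C_s²) = 0.0225²·(1+2.491) = 0.001767
Wq = λ·E[S²]/(2(1−ρ)) = 21.14·0.001767/(2·0.5243) = 0.03563 hr

Final: 0.03563 hr


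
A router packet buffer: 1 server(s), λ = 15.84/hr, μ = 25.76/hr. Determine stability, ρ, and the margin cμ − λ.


Total capacity cμ = 1·25.76 = 25.76/hr
ρ = λ/(cμ) = 15.84/25.76 = 0.6149
Stable ⇔ ρ < 1: YES
Spare capacity = cμ − λ = 25.76 − 15.84 = 9.92/hr

Final: ρ = 0.6149; stable; margin = 9.92/hr


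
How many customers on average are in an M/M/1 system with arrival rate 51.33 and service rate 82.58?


ρ = λ/μ = 51.33/82.58 = 0.6216
L = ρ/(1−ρ) = 0.6216/(1 − 0.6216) = 0.6216/0.3784 = 1.6426

Final: 1.6426


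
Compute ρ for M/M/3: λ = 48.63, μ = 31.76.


ρ = λ/(cμ) = 48.63/(3·31.76) = 48.63/95.28 = 0.5104

Final: 0.5104


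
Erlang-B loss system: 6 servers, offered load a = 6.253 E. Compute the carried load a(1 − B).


B(6,6.253) = 0.282450 (Erlang-B)
Carried load = a(1 − B) = 6.253·(1 − 0.282450) = 6.253·0.717550 = 4.4868 E

Final: 4.4868 Erlangs


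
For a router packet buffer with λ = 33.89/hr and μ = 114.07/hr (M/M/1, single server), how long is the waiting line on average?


ρ = 33.89/114.07 = 0.2971
Lq = ρ²/(1−ρ) = 0.08827/0.7029 = 0.1256

Final: 0.1256


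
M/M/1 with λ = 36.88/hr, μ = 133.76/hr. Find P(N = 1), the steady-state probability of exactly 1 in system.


ρ = 36.88/133.76 = 0.2757
P_n = (1−ρ)·ρ^n = (1 − 0.2757)·0.2757^1 = 0.7243·0.275718 = 0.199697

Final: 0.199697


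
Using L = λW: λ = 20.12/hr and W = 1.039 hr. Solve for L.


L = λW = 20.12·1.039 = 20.9047

Final: 20.9047


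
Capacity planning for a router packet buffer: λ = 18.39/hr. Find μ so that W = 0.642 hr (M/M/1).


W = 1/(μ−λ) ⇒ μ − λ = 1/W = 1/0.642 = 1.5576
μ = λ + 1/W = 18.39 + 1.5576 = 19.9476 per hr

Final: 19.9476 /hr


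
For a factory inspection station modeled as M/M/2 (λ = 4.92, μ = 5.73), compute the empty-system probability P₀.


a = λ/μ = 4.92/5.73 = 0.8586; ρ = a/c = 0.4293
Σ_{k=0}^{1} a^k/k! (terms k=0..1) = 1.00000 + 0.85864 = 1.85864
Tail: a^2/(2!(1−ρ)) = 0.73726/(2·0.5707) = 0.64595
P₀ = 1/(1.85864 + 0.64595) = 1/2.50459 = 0.399267

Final: 0.399267


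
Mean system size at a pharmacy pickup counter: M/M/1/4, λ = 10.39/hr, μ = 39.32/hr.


ρ = 10.39/39.32 = 0.2642
L = ρ[1 − (K+1)ρ^K + Kρ^(K+1)] / [(1−ρ)(1−ρ^(K+1))]
Numerator: 0.2642·(1 − 5·0.004875 + 4·0.001288) = 0.259162
Denominator: (0.7358)·(0.998712) = 0.734810
L = 0.259162/0.734810 = 0.3527

Final: 0.3527


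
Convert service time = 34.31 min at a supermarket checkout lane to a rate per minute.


μ = 1/(service time) in consistent units.
1 minute = 1 min, so μ = 1/34.31 = 0.02915 per minute

Final: 0.02915 /min


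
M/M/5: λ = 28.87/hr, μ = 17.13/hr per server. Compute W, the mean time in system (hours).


a = 1.6853; ρ = 0.3371; P₀ = 0.184827
Lq = P₀·a^c·ρ/(c!(1−ρ)²) = 0.01606
Wq = Lq/λ = 0.01606/28.87 = 0.0005564 hr
W = Wq + 1/μ = 0.0005564 + 0.05838 = 0.05893 hr

Final: 0.05893 hr


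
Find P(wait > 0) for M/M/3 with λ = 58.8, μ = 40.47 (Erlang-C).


a = λ/μ = 1.4529; ρ = a/3 = 0.4843
P₀ = 0.222237 (from M/M/c formula)
C(c,a) = [a^c/(c!(1−ρ))]·P₀ = [3.06713/(6·0.5157)]·0.222237
= 0.99127·0.222237 = 0.220297

Final: 0.220297


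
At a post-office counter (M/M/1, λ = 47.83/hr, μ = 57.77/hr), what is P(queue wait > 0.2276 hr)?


ρ = 47.83/57.77 = 0.8279
P(Wq > t) = ρ·e^{−(μ−λ)t} = 0.8279·e^{−2.2623}
= 0.8279·0.104106 = 0.086193

Final: 0.086193


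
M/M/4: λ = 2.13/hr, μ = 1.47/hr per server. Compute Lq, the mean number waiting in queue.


a = λ/μ = 1.4490; ρ = a/4 = 0.3622
P₀ = 0.232895
Lq = P₀·a^c·ρ / (c!·(1−ρ)²) = 0.232895·4.40808·0.3622/(24·0.40673)
= 0.03810

Final: 0.03810


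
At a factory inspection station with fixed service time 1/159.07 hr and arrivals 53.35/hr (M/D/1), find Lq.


ρ = 53.35/159.07 = 0.3354
M/D/1: Lq = ρ²/(2(1−ρ)) = 0.1125/(2·0.6646) = 0.08462

Final: 0.08462


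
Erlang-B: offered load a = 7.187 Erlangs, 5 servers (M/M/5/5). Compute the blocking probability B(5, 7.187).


B(c,a) = (a^c/c!) / Σ_{k=0}^{c} a^k/k!
a^5/5! = 159.792716
Σ terms (k=0..5): 1.00000 + 7.18700 + 25.82648 + 61.87165 + 111.16788 + 159.79272 = 366.845732
B = 159.792716/366.845732 = 0.435586

Final: 0.435586


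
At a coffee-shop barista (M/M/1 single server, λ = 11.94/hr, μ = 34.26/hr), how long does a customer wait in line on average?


ρ = 11.94/34.26 = 0.3485
Wq = ρ/(μ−λ) = 0.3485/(34.26 − 11.94) = 0.3485/22.32 = 0.01561 hr

Final: 0.01561 hr


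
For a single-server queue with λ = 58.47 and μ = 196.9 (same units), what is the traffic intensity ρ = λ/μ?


ρ = λ/μ = 58.47/196.9 = 0.2970

Final: 0.2970


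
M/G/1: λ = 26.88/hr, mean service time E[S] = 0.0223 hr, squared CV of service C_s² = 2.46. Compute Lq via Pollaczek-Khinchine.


ρ = λ·E[S] = 26.88·0.0223 = 0.5994
Lq = ρ²(1+C_s²)/(2(1−ρ)) = 0.3593·(1+2.46)/(2·0.4006)
= 0.3593·3.4600/0.8012 = 1.55178

Final: 1.55178


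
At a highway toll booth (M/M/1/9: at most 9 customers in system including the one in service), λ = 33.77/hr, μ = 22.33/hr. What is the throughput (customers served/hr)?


ρ = 1.5123; P_K = (1−ρ)ρ^9/(1−ρ^10) = 0.344264
λ_eff = λ(1 − P_K) = 33.77·(1 − 0.344264) = 33.77·0.655736 = 22.1442 /hr

Final: 22.1442 /hr


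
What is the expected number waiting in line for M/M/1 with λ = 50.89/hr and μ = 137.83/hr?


ρ = 50.89/137.83 = 0.3692
Lq = ρ²/(1−ρ) = 0.1363/0.6308 = 0.2161

Final: 0.2161


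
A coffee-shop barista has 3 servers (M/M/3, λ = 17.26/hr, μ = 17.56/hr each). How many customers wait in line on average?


a = λ/μ = 0.9829; ρ = a/3 = 0.3276
P₀ = 0.370182
Lq = P₀·a^c·ρ / (c!·(1−ρ)²) = 0.370182·0.94962·0.3276/(6·0.45207)
= 0.04246

Final: 0.04246


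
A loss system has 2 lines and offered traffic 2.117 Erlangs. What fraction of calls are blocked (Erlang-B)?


B(c,a) = (a^c/c!) / Σ_{k=0}^{c} a^k/k!
a^2/2! = 2.240845
Σ terms (k=0..2): 1.00000 + 2.11700 + 2.24084 = 5.357845
B = 2.240845/5.357845 = 0.418236

Final: 0.418236


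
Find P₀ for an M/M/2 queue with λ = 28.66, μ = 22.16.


a = λ/μ = 28.66/22.16 = 1.2933; ρ = a/c = 0.6467
Σ_{k=0}^{1} a^k/k! (terms k=0..1) = 1.00000 + 1.29332 = 2.29332
Tail: a^2/(2!(1−ρ)) = 1.67268/(2·0.3533) = 2.36696
P₀ = 1/(2.29332 + 2.36696) = 1/4.66028 = 0.214579

Final: 0.214579


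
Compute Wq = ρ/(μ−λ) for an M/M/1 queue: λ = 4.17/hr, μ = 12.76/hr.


ρ = 4.17/12.76 = 0.3268
Wq = ρ/(μ−λ) = 0.3268/(12.76 − 4.17) = 0.3268/8.59 = 0.03804 hr

Final: 0.03804 hr


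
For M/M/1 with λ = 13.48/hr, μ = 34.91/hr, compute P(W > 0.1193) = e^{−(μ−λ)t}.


W ~ Exponential(μ−λ) for M/M/1.
μ − λ = 34.91 − 13.48 = 21.4300
P(W > t) = e^{−(μ−λ)t} = e^{−2.5566} = 0.077568

Final: 0.077568


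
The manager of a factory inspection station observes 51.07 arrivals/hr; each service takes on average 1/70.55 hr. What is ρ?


ρ = λ/μ = 51.07/70.55 = 0.7239

Final: 0.7239


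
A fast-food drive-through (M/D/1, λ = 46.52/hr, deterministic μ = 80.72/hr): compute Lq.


ρ = 46.52/80.72 = 0.5763
M/D/1: Lq = ρ²/(2(1−ρ)) = 0.3321/(2·0.4237) = 0.39196

Final: 0.39196


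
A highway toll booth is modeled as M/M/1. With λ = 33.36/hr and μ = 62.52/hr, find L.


ρ = λ/μ = 33.36/62.52 = 0.5336
L = ρ/(1−ρ) = 0.5336/(1 − 0.5336) = 0.5336/0.4664 = 1.1440

Final: 1.1440


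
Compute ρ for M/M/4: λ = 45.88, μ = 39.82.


ρ = λ/(cμ) = 45.88/(4·39.82) = 45.88/159.28 = 0.2880

Final: 0.2880


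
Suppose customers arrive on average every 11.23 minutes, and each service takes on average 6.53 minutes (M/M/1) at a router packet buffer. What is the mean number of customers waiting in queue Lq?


λ = 60/11.23 = 5.3428 /hr
μ = 60/6.53 = 9.1884 /hr
ρ = λ/μ = 5.3428/9.1884 = 0.5815
Lq = ρ²/(1−ρ) = 0.3381/0.4185 = 0.8079

Final: 0.8079


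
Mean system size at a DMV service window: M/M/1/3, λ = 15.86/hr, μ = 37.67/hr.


ρ = 15.86/37.67 = 0.4210
L = ρ[1 − (K+1)ρ^K + Kρ^(K+1)] / [(1−ρ)(1−ρ^(K+1))]
Numerator: 0.4210·(1 − 4·0.074632 + 3·0.031422) = 0.335026
Denominator: (0.5790)·(0.968578) = 0.560783
L = 0.335026/0.560783 = 0.5974

Final: 0.5974


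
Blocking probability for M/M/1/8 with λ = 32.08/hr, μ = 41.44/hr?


ρ = λ/μ = 32.08/41.44 = 0.7741
P_K = (1−ρ)ρ^K/(1−ρ^(K+1)) = (0.2259·0.128978)/(1 − 0.099846)
= 0.029132/0.900154 = 0.032364

Final: 0.032364


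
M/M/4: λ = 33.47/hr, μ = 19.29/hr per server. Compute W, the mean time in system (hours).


a = 1.7351; ρ = 0.4338; P₀ = 0.173073
Lq = P₀·a^c·ρ/(c!(1−ρ)²) = 0.08843
Wq = Lq/λ = 0.08843/33.47 = 0.002642 hr
W = Wq + 1/μ = 0.002642 + 0.05184 = 0.05448 hr

Final: 0.05448 hr


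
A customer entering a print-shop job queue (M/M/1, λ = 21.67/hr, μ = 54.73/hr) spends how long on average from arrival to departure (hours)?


W = 1/(μ−λ) = 1/(54.73 − 21.67) = 1/33.06 = 0.03025 hr

Final: 0.03025 hr


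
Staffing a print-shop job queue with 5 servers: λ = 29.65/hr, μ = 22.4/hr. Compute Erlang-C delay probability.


a = λ/μ = 1.3237; ρ = a/5 = 0.2647
P₀ = 0.265944 (from M/M/c formula)
C(c,a) = [a^c/(c!(1−ρ))]·P₀ = [4.06334/(120·0.7353)]·0.265944
= 0.04605·0.265944 = 0.012247

Final: 0.012247


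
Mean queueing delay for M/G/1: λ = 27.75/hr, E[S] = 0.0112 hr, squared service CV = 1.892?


ρ = λ·E[S] = 27.75·0.0112 = 0.3108
E[S²] = E[S]²(1+C_s²) = 0.0112²·(1+1.892) = 0.0003628
Wq = λ·E[S²]/(2(1−ρ)) = 27.75·0.0003628/(2·0.6892) = 0.007303 hr

Final: 0.007303 hr


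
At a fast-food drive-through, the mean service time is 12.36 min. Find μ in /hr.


μ = 1/(service time) in consistent units.
1 hour = 60 min, so μ = 60/12.36 = 4.8544 per hour

Final: 4.8544 /hr


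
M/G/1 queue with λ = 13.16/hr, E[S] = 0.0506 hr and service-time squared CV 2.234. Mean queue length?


ρ = λ·E[S] = 13.16·0.0506 = 0.6659
Lq = ρ²(1+C_s²)/(2(1−ρ)) = 0.4434·(1+2.234)/(2·0.3341)
= 0.4434·3.2340/0.6682 = 2.14606

Final: 2.14606


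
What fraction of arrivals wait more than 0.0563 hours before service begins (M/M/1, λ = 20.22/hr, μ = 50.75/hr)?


ρ = 20.22/50.75 = 0.3984
P(Wq > t) = ρ·e^{−(μ−λ)t} = 0.3984·e^{−1.7188}
= 0.3984·0.179274 = 0.071427

Final: 0.071427


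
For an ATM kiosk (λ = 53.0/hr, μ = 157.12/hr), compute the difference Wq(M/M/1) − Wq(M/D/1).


ρ = 53.0/157.12 = 0.3373
Wq(M/M/1) = ρ/(μ−λ) = 0.3373/104.12 = 0.003240 hr
Wq(M/D/1) = ρ/(2(μ−λ)) = 0.001620 hr
Savings = 0.003240 − 0.001620 = 0.001620 hr

Final: 0.001620 hr


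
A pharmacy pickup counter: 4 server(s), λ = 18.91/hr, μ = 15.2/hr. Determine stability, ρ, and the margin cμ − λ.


Total capacity cμ = 4·15.2 = 60.80/hr
ρ = λ/(cμ) = 18.91/60.80 = 0.3110
Stable ⇔ ρ < 1: YES
Spare capacity = cμ − λ = 60.80 − 18.91 = 41.89/hr

Final: ρ = 0.3110; stable; margin = 41.89/hr


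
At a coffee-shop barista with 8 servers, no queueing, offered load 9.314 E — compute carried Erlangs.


B(8,9.314) = 0.305099 (Erlang-B)
Carried load = a(1 − B) = 9.314·(1 − 0.305099) = 9.314·0.694901 = 6.4723 E

Final: 6.4723 Erlangs


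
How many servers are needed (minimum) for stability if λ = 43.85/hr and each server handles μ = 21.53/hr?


Stability requires cμ > λ ⇔ c > λ/μ.
λ/μ = 43.85/21.53 = 2.0367
Minimum integer c = ⌊2.0367⌋ + 1 = 3
Check: 3·21.53 = 64.59 > 43.85, while 2·21.53 = 43.06 ≤ 43.85

Final: 3 servers


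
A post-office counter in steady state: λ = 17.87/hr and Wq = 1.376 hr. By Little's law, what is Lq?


Lq = λWq = 17.87·1.376 = 24.5891

Final: 24.5891


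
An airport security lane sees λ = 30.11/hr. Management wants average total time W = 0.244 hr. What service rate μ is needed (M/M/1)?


W = 1/(μ−λ) ⇒ μ − λ = 1/W = 1/0.244 = 4.0984
μ = λ + 1/W = 30.11 + 4.0984 = 34.2084 per hr

Final: 34.2084 /hr


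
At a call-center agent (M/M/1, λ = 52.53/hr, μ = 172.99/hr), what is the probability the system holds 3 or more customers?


ρ = 52.53/172.99 = 0.3037
P(N ≥ n) = ρ^n = 0.3037^3 = 0.028000

Final: 0.028000


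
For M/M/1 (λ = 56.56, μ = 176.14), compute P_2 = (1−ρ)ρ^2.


ρ = 56.56/176.14 = 0.3211
P_n = (1−ρ)·ρ^n = (1 − 0.3211)·0.3211^2 = 0.6789·0.103110 = 0.070001

Final: 0.070001


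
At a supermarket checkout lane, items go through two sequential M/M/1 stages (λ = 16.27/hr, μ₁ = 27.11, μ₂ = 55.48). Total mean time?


Each node sees arrival rate λ = 16.27/hr (tandem ⇒ throughput preserved).
W₁ = 1/(μ₁−λ) = 1/(27.11−16.27) = 0.09225 hr
W₂ = 1/(μ₂−λ) = 1/(55.48−16.27) = 0.02550 hr
W_total = W₁ + W₂ = 0.09225 + 0.02550 = 0.11775 hr

Final: 0.11775 hr


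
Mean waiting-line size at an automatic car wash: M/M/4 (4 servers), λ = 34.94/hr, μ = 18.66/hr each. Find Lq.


a = λ/μ = 1.8725; ρ = a/4 = 0.4681
P₀ = 0.149642
Lq = P₀·a^c·ρ / (c!·(1−ρ)²) = 0.149642·12.29264·0.4681/(24·0.28290)
= 0.12682

Final: 0.12682


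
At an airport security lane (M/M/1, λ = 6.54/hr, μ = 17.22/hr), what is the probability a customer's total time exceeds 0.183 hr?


W ~ Exponential(μ−λ) for M/M/1.
μ − λ = 17.22 − 6.54 = 10.6800
P(W > t) = e^{−(μ−λ)t} = e^{−1.9544} = 0.141644

Final: 0.141644


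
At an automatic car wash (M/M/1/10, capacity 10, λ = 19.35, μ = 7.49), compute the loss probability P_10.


ρ = λ/μ = 19.35/7.49 = 2.5834
P_K = (1−ρ)ρ^K/(1−ρ^(K+1)) = (-1.5834·13243.156660)/(1 − 34212.961464)
= -20969.804804/-34211.961464 = 0.612938

Final: 0.612938


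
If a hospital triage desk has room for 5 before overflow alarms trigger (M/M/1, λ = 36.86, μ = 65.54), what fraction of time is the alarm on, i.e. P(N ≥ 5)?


ρ = 36.86/65.54 = 0.5624
P(N ≥ n) = ρ^n = 0.5624^5 = 0.056266

Final: 0.056266


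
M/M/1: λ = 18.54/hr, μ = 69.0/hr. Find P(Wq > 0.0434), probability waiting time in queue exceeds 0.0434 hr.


ρ = 18.54/69.0 = 0.2687
P(Wq > t) = ρ·e^{−(μ−λ)t} = 0.2687·e^{−2.1900}
= 0.2687·0.111921 = 0.030073

Final: 0.030073


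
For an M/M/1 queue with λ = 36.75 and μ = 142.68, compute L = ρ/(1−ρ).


ρ = λ/μ = 36.75/142.68 = 0.2576
L = ρ/(1−ρ) = 0.2576/(1 − 0.2576) = 0.2576/0.7424 = 0.3469

Final: 0.3469


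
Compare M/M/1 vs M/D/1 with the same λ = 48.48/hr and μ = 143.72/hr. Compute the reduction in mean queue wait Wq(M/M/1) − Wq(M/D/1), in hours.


ρ = 48.48/143.72 = 0.3373
Wq(M/M/1) = ρ/(μ−λ) = 0.3373/95.24 = 0.003542 hr
Wq(M/D/1) = ρ/(2(μ−λ)) = 0.001771 hr
Savings = 0.003542 − 0.001771 = 0.001771 hr

Final: 0.001771 hr


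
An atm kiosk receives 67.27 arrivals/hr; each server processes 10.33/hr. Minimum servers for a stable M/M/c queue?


Stability requires cμ > λ ⇔ c > λ/μ.
λ/μ = 67.27/10.33 = 6.5121
Minimum integer c = ⌊6.5121⌋ + 1 = 7
Check: 7·10.33 = 72.31 > 67.27, while 6·10.33 = 61.98 ≤ 67.27

Final: 7 servers


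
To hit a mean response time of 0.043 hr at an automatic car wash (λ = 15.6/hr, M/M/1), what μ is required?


W = 1/(μ−λ) ⇒ μ − λ = 1/W = 1/0.043 = 23.2558
μ = λ + 1/W = 15.6 + 23.2558 = 38.8558 per hr

Final: 38.8558 /hr


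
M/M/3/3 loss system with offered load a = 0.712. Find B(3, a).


B(c,a) = (a^c/c!) / Σ_{k=0}^{c} a^k/k!
a^3/3! = 0.060157
Σ terms (k=0..3): 1.00000 + 0.71200 + 0.25347 + 0.06016 = 2.025629
B = 0.060157/2.025629 = 0.029698

Final: 0.029698


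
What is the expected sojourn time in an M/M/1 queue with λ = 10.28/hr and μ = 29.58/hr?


W = 1/(μ−λ) = 1/(29.58 − 10.28) = 1/19.30 = 0.05181 hr

Final: 0.05181 hr


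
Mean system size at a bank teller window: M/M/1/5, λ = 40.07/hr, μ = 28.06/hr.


ρ = 40.07/28.06 = 1.4280
L = ρ[1 − (K+1)ρ^K + Kρ^(K+1)] / [(1−ρ)(1−ρ^(K+1))]
Numerator: 1.4280·(1 − 6·5.938249 + 5·8.479887) = 11.095566
Denominator: (-0.4280)·(-7.479887) = 3.201477
L = 11.095566/3.201477 = 3.4658

Final: 3.4658


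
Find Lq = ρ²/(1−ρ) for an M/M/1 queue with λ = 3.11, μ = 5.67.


ρ = 3.11/5.67 = 0.5485
Lq = ρ²/(1−ρ) = 0.3009/0.4515 = 0.6663

Final: 0.6663


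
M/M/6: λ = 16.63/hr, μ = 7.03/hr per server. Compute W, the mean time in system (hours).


a = 2.3656; ρ = 0.3943; P₀ = 0.093513
Lq = P₀·a^c·ρ/(c!(1−ρ)²) = 0.02446
Wq = Lq/λ = 0.02446/16.63 = 0.001471 hr
W = Wq + 1/μ = 0.001471 + 0.14225 = 0.14372 hr

Final: 0.14372 hr


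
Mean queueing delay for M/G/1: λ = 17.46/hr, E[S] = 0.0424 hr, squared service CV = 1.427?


ρ = λ·E[S] = 17.46·0.0424 = 0.7403
E[S²] = E[S]²(1+C_s²) = 0.0424²·(1+1.427) = 0.004363
Wq = λ·E[S²]/(2(1−ρ)) = 17.46·0.004363/(2·0.2597) = 0.14667 hr

Final: 0.14667 hr


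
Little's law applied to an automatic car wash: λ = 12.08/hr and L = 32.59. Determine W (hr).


W = L/λ = 32.59/12.08 = 2.6978 hr

Final: 2.6978 hr


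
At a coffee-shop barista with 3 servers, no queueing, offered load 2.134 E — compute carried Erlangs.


B(3,2.134) = 0.230375 (Erlang-B)
Carried load = a(1 − B) = 2.134·(1 − 0.230375) = 2.134·0.769625 = 1.6424 E

Final: 1.6424 Erlangs


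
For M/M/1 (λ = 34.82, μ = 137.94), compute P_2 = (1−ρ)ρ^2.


ρ = 34.82/137.94 = 0.2524
P_n = (1−ρ)·ρ^n = (1 − 0.2524)·0.2524^2 = 0.7476·0.063720 = 0.047635

Final: 0.047635


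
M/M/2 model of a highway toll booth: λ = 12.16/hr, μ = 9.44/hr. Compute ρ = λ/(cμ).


ρ = λ/(cμ) = 12.16/(2·9.44) = 12.16/18.88 = 0.6441

Final: 0.6441


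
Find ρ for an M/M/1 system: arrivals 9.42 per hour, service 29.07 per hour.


ρ = λ/μ = 9.42/29.07 = 0.3240

Final: 0.3240


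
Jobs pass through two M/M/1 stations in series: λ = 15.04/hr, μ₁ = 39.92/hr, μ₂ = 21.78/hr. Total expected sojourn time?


Each node sees arrival rate λ = 15.04/hr (tandem ⇒ throughput preserved).
W₁ = 1/(μ₁−λ) = 1/(39.92−15.04) = 0.04019 hr
W₂ = 1/(μ₂−λ) = 1/(21.78−15.04) = 0.14837 hr
W_total = W₁ + W₂ = 0.04019 + 0.14837 = 0.18856 hr

Final: 0.18856 hr


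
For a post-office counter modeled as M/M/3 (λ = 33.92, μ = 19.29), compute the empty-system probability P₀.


a = λ/μ = 33.92/19.29 = 1.7584; ρ = a/c = 0.5861
Σ_{k=0}^{2} a^k/k! (terms k=0..2) = 1.00000 + 1.75842 + 1.54603 = 4.30445
Tail: a^3/(3!(1−ρ)) = 5.43714/(6·0.4139) = 2.18961
P₀ = 1/(4.30445 + 2.18961) = 1/6.49407 = 0.153987

Final: 0.153987


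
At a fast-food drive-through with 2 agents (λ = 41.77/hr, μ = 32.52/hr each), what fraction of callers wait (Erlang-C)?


a = λ/μ = 1.2844; ρ = a/2 = 0.6422
P₀ = 0.217863 (from M/M/c formula)
C(c,a) = [a^c/(c!(1−ρ))]·P₀ = [1.64979/(2·0.3578)]·0.217863
= 2.30559·0.217863 = 0.502304

Final: 0.502304


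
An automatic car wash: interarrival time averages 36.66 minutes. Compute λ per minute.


λ = 1/(interarrival time) in consistent units.
1 minute = 1 min, so λ = 1/36.66 = 0.02728 per minute

Final: 0.02728 /min


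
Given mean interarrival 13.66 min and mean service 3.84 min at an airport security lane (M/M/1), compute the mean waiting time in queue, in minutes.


λ = 60/13.66 = 4.3924 /hr
μ = 60/3.84 = 15.6250 /hr
ρ = λ/μ = 4.3924/15.6250 = 0.2811
Wq = ρ/(μ−λ) = 0.2811/(15.6250−4.3924) = 0.02503 hr
In minutes: 0.02503·60 = 1.502 min

Final: 1.502 min


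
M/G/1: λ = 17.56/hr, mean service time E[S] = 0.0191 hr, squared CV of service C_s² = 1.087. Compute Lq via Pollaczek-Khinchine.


ρ = λ·E[S] = 17.56·0.0191 = 0.3354
Lq = ρ²(1+C_s²)/(2(1−ρ)) = 0.1125·(1+1.087)/(2·0.6646)
= 0.1125·2.0870/1.3292 = 0.17662

Final: 0.17662


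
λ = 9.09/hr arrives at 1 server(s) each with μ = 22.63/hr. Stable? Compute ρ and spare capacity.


Total capacity cμ = 1·22.63 = 22.63/hr
ρ = λ/(cμ) = 9.09/22.63 = 0.4017
Stable ⇔ ρ < 1: YES
Spare capacity = cμ − λ = 22.63 − 9.09 = 13.54/hr

Final: ρ = 0.4017; stable; margin = 13.54/hr


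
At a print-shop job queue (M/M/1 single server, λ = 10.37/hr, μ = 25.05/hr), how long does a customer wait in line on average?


ρ = 10.37/25.05 = 0.4140
Wq = ρ/(μ−λ) = 0.4140/(25.05 − 10.37) = 0.4140/14.68 = 0.02820 hr

Final: 0.02820 hr


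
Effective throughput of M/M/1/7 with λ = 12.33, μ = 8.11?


ρ = 1.5203; P_K = (1−ρ)ρ^7/(1−ρ^8) = 0.354680
λ_eff = λ(1 − P_K) = 12.33·(1 − 0.354680) = 12.33·0.645320 = 7.9568 /hr

Final: 7.9568 /hr


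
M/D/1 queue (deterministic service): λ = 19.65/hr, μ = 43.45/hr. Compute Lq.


ρ = 19.65/43.45 = 0.4522
M/D/1: Lq = ρ²/(2(1−ρ)) = 0.2045/(2·0.5478) = 0.18669

Final: 0.18669


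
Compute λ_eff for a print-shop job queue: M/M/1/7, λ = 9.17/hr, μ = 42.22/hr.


ρ = 0.2172; P_K = (1−ρ)ρ^7/(1−ρ^8) = 0.00001785
λ_eff = λ(1 − P_K) = 9.17·(1 − 0.00001785) = 9.17·0.999982 = 9.1698 /hr

Final: 9.1698 /hr


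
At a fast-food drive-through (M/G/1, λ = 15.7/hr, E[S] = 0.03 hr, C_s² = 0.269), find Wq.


ρ = λ·E[S] = 15.7·0.03 = 0.4710
E[S²] = E[S]²(1+C_s²) = 0.03²·(1+0.269) = 0.001142
Wq = λ·E[S²]/(2(1−ρ)) = 15.7·0.001142/(2·0.5290) = 0.01695 hr

Final: 0.01695 hr


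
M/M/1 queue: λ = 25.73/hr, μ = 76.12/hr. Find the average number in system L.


ρ = λ/μ = 25.73/76.12 = 0.3380
L = ρ/(1−ρ) = 0.3380/(1 − 0.3380) = 0.3380/0.6620 = 0.5106

Final: 0.5106


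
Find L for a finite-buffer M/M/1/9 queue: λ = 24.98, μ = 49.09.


ρ = 24.98/49.09 = 0.5089
L = ρ[1 − (K+1)ρ^K + Kρ^(K+1)] / [(1−ρ)(1−ρ^(K+1))]
Numerator: 0.5089·(1 − 10·0.002288 + 9·0.001164) = 0.502552
Denominator: (0.4911)·(0.998836) = 0.490567
L = 0.502552/0.490567 = 1.0244

Final: 1.0244


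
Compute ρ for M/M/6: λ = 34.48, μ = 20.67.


ρ = λ/(cμ) = 34.48/(6·20.67) = 34.48/124.02 = 0.2780

Final: 0.2780


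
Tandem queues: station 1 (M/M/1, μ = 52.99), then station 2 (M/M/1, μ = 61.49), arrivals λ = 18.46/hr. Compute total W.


Each node sees arrival rate λ = 18.46/hr (tandem ⇒ throughput preserved).
W₁ = 1/(μ₁−λ) = 1/(52.99−18.46) = 0.02896 hr
W₂ = 1/(μ₂−λ) = 1/(61.49−18.46) = 0.02324 hr
W_total = W₁ + W₂ = 0.02896 + 0.02324 = 0.05220 hr

Final: 0.05220 hr


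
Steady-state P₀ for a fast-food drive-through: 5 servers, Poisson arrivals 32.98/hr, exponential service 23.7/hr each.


a = λ/μ = 32.98/23.7 = 1.3916; ρ = a/c = 0.2783
Σ_{k=0}^{4} a^k/k! (terms k=0..4) = 1.00000 + 1.39156 + 0.96822 + 0.44911 + 0.15624 = 3.96514
Tail: a^5/(5!(1−ρ)) = 5.21809/(120·0.7217) = 0.06025
P₀ = 1/(3.96514 + 0.06025) = 1/4.02539 = 0.248423

Final: 0.248423


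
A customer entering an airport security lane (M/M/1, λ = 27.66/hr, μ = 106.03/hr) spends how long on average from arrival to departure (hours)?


W = 1/(μ−λ) = 1/(106.03 − 27.66) = 1/78.37 = 0.01276 hr

Final: 0.01276 hr


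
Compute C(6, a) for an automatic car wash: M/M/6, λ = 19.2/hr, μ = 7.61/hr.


a = λ/μ = 2.5230; ρ = a/6 = 0.4205
P₀ = 0.079739 (from M/M/c formula)
C(c,a) = [a^c/(c!(1−ρ))]·P₀ = [257.92856/(720·0.5795)]·0.079739
= 0.61818·0.079739 = 0.049293

Final: 0.049293


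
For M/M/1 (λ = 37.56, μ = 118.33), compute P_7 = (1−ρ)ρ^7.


ρ = 37.56/118.33 = 0.3174
P_n = (1−ρ)·ρ^n = (1 − 0.3174)·0.3174^7 = 0.6826·0.0003246 = 0.0002216

Final: 0.0002216


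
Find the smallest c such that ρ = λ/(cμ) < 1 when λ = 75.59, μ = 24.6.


Stability requires cμ > λ ⇔ c > λ/μ.
λ/μ = 75.59/24.6 = 3.0728
Minimum integer c = ⌊3.0728⌋ + 1 = 4
Check: 4·24.6 = 98.40 > 75.59, while 3·24.6 = 73.80 ≤ 75.59

Final: 4 servers


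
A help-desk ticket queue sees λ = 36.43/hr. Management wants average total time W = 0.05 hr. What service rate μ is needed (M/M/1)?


W = 1/(μ−λ) ⇒ μ − λ = 1/W = 1/0.05 = 20.0000
μ = λ + 1/W = 36.43 + 20.0000 = 56.4300 per hr

Final: 56.4300 /hr


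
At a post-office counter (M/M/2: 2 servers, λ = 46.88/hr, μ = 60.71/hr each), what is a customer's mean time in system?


a = 0.7722; ρ = 0.3861; P₀ = 0.442900
Lq = P₀·a^c·ρ/(c!(1−ρ)²) = 0.13528
Wq = Lq/λ = 0.13528/46.88 = 0.002886 hr
W = Wq + 1/μ = 0.002886 + 0.01647 = 0.01936 hr

Final: 0.01936 hr


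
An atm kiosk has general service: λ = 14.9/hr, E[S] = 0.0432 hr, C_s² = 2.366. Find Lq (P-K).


ρ = λ·E[S] = 14.9·0.0432 = 0.6437
Lq = ρ²(1+C_s²)/(2(1−ρ)) = 0.4143·(1+2.366)/(2·0.3563)
= 0.4143·3.3660/0.7126 = 1.95697

Final: 1.95697


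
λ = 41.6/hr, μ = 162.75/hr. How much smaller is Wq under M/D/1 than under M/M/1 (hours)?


ρ = 41.6/162.75 = 0.2556
Wq(M/M/1) = ρ/(μ−λ) = 0.2556/121.15 = 0.002110 hr
Wq(M/D/1) = ρ/(2(μ−λ)) = 0.001055 hr
Savings = 0.002110 − 0.001055 = 0.001055 hr

Final: 0.001055 hr


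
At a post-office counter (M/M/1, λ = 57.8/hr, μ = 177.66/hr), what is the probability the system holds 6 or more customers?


ρ = 57.8/177.66 = 0.3253
P(N ≥ n) = ρ^n = 0.3253^6 = 0.001186

Final: 0.001186


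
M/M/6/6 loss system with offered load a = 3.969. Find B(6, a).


B(c,a) = (a^c/c!) / Σ_{k=0}^{c} a^k/k!
a^6/6! = 5.429428
Σ terms (k=0..6): 1.00000 + 3.96900 + 7.87648 + 10.42058 + 10.33982 + 8.20775 + 5.42943 = 47.243069
B = 5.429428/47.243069 = 0.114925

Final: 0.114925


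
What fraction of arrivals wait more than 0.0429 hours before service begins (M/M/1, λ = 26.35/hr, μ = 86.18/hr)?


ρ = 26.35/86.18 = 0.3058
P(Wq > t) = ρ·e^{−(μ−λ)t} = 0.3058·e^{−2.5667}
= 0.3058·0.076788 = 0.023478

Final: 0.023478


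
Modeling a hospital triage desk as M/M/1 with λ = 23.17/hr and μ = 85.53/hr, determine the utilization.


ρ = λ/μ = 23.17/85.53 = 0.2709

Final: 0.2709


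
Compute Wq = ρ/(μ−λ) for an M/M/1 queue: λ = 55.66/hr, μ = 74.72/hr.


ρ = 55.66/74.72 = 0.7449
Wq = ρ/(μ−λ) = 0.7449/(74.72 − 55.66) = 0.7449/19.06 = 0.03908 hr

Final: 0.03908 hr


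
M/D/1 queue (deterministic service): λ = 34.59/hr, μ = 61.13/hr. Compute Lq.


ρ = 34.59/61.13 = 0.5658
M/D/1: Lq = ρ²/(2(1−ρ)) = 0.3202/(2·0.4342) = 0.36874

Final: 0.36874


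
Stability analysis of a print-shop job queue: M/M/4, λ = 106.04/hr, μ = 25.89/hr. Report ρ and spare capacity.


Total capacity cμ = 4·25.89 = 103.56/hr
ρ = λ/(cμ) = 106.04/103.56 = 1.0239
Stable ⇔ ρ < 1: NO
Spare capacity = cμ − λ = 103.56 − 106.04 = -2.48/hr

Final: ρ = 1.0239; unstable; margin = -2.48/hr


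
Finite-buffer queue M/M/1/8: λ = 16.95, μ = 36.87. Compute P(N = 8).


ρ = λ/μ = 16.95/36.87 = 0.4597
P_K = (1−ρ)ρ^K/(1−ρ^(K+1)) = (0.5403·0.001995)/(1 − 0.0009172)
= 0.001078/0.999083 = 0.001079

Final: 0.001079


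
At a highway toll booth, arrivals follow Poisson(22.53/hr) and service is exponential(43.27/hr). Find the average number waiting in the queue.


ρ = 22.53/43.27 = 0.5207
Lq = ρ²/(1−ρ) = 0.2711/0.4793 = 0.5656

Final: 0.5656


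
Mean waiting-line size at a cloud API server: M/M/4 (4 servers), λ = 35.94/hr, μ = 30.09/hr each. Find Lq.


a = λ/μ = 1.1944; ρ = a/4 = 0.2986
P₀ = 0.301874
Lq = P₀·a^c·ρ / (c!·(1−ρ)²) = 0.301874·2.03528·0.2986/(24·0.49196)
= 0.01554

Final: 0.01554


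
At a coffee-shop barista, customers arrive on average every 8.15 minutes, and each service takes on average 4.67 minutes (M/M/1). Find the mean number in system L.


λ = 60/8.15 = 7.3620 /hr
μ = 60/4.67 = 12.8480 /hr
ρ = λ/μ = 7.3620/12.8480 = 0.5730
L = ρ/(1−ρ) = 0.5730/0.4270 = 1.3420

Final: 1.3420


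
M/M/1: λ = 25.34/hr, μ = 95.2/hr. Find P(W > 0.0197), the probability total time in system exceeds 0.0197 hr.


W ~ Exponential(μ−λ) for M/M/1.
μ − λ = 95.2 − 25.34 = 69.8600
P(W > t) = e^{−(μ−λ)t} = e^{−1.3762} = 0.252526

Final: 0.252526


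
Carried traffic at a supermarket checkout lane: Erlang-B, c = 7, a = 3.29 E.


B(7,3.29) = 0.031452 (Erlang-B)
Carried load = a(1 − B) = 3.29·(1 − 0.031452) = 3.29·0.968548 = 3.1865 E

Final: 3.1865 Erlangs


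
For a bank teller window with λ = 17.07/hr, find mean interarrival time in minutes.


Mean interarrival time = 1/λ = 1/17.07 hour = 0.05858 hour
In minutes: 0.05858 × 60 = 3.5149 min

Final: 3.5149 min


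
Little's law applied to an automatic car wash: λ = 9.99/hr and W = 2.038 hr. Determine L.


L = λW = 9.99·2.038 = 20.3596

Final: 20.3596


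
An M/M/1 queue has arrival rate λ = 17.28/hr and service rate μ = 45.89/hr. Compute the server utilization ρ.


ρ = λ/μ = 17.28/45.89 = 0.3766

Final: 0.3766


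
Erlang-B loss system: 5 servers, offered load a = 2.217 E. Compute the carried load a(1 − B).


B(5,2.217) = 0.049904 (Erlang-B)
Carried load = a(1 − B) = 2.217·(1 − 0.049904) = 2.217·0.950096 = 2.1064 E

Final: 2.1064 Erlangs


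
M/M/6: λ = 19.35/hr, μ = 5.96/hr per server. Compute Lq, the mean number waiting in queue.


a = λ/μ = 3.2466; ρ = a/6 = 0.5411
P₀ = 0.037878
Lq = P₀·a^c·ρ / (c!·(1−ρ)²) = 0.037878·1171.13850·0.5411/(720·0.21058)
= 0.15831

Final: 0.15831


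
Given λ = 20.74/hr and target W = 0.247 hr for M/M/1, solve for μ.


W = 1/(μ−λ) ⇒ μ − λ = 1/W = 1/0.247 = 4.0486
μ = λ + 1/W = 20.74 + 4.0486 = 24.7886 per hr

Final: 24.7886 /hr


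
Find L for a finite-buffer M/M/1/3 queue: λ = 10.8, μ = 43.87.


ρ = 10.8/43.87 = 0.2462
L = ρ[1 − (K+1)ρ^K + Kρ^(K+1)] / [(1−ρ)(1−ρ^(K+1))]
Numerator: 0.2462·(1 − 4·0.014920 + 3·0.003673) = 0.234202
Denominator: (0.7538)·(0.996327) = 0.751049
L = 0.234202/0.751049 = 0.3118

Final: 0.3118


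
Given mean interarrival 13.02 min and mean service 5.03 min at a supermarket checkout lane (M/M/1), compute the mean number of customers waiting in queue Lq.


λ = 60/13.02 = 4.6083 /hr
μ = 60/5.03 = 11.9284 /hr
ρ = λ/μ = 4.6083/11.9284 = 0.3863
Lq = ρ²/(1−ρ) = 0.1492/0.6137 = 0.2432

Final: 0.2432


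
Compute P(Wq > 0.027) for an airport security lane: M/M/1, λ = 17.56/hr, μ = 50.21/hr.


ρ = 17.56/50.21 = 0.3497
P(Wq > t) = ρ·e^{−(μ−λ)t} = 0.3497·e^{−0.8816}
= 0.3497·0.414140 = 0.144838

Final: 0.144838


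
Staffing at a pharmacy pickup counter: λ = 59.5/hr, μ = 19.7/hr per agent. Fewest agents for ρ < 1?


Stability requires cμ > λ ⇔ c > λ/μ.
λ/μ = 59.5/19.7 = 3.0203
Minimum integer c = ⌊3.0203⌋ + 1 = 4
Check: 4·19.7 = 78.80 > 59.5, while 3·19.7 = 59.10 ≤ 59.5

Final: 4 servers


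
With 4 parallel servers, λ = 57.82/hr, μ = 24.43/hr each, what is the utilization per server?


ρ = λ/(cμ) = 57.82/(4·24.43) = 57.82/97.72 = 0.5917

Final: 0.5917


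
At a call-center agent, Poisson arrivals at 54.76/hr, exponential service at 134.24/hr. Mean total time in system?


W = 1/(μ−λ) = 1/(134.24 − 54.76) = 1/79.48 = 0.01258 hr

Final: 0.01258 hr


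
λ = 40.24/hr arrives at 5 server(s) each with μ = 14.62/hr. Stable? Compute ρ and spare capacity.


Total capacity cμ = 5·14.62 = 73.10/hr
ρ = λ/(cμ) = 40.24/73.10 = 0.5505
Stable ⇔ ρ < 1: YES
Spare capacity = cμ − λ = 73.10 − 40.24 = 32.86/hr

Final: ρ = 0.5505; stable; margin = 32.86/hr


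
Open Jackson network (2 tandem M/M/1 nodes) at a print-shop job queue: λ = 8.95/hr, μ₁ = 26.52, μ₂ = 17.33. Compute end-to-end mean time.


Each node sees arrival rate λ = 8.95/hr (tandem ⇒ throughput preserved).
W₁ = 1/(μ₁−λ) = 1/(26.52−8.95) = 0.05692 hr
W₂ = 1/(μ₂−λ) = 1/(17.33−8.95) = 0.11933 hr
W_total = W₁ + W₂ = 0.05692 + 0.11933 = 0.17625 hr

Final: 0.17625 hr


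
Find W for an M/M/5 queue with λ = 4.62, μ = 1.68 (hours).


a = 2.7500; ρ = 0.5500; P₀ = 0.061376
Lq = P₀·a^c·ρ/(c!(1−ρ)²) = 0.21848
Wq = Lq/λ = 0.21848/4.62 = 0.04729 hr
W = Wq + 1/μ = 0.04729 + 0.59524 = 0.64253 hr

Final: 0.64253 hr


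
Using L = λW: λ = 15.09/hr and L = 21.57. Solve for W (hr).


W = L/λ = 21.57/15.09 = 1.4294 hr

Final: 1.4294 hr


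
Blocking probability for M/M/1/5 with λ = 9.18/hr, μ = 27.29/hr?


ρ = λ/μ = 9.18/27.29 = 0.3364
P_K = (1−ρ)ρ^K/(1−ρ^(K+1)) = (0.6636·0.004307)/(1 − 0.001449)
= 0.002858/0.998551 = 0.002862

Final: 0.002862


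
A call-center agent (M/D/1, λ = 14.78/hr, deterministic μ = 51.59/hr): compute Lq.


ρ = 14.78/51.59 = 0.2865
M/D/1: Lq = ρ²/(2(1−ρ)) = 0.08208/(2·0.7135) = 0.05752

Final: 0.05752


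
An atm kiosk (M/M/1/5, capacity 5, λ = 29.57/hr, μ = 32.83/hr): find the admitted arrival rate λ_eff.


ρ = 0.9007; P_K = (1−ρ)ρ^5/(1−ρ^6) = 0.126298
λ_eff = λ(1 − P_K) = 29.57·(1 − 0.126298) = 29.57·0.873702 = 25.8354 /hr

Final: 25.8354 /hr


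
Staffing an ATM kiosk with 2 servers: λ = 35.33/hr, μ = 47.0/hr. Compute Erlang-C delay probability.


a = λ/μ = 0.7517; ρ = a/2 = 0.3759
P₀ = 0.453646 (from M/M/c formula)
C(c,a) = [a^c/(c!(1−ρ))]·P₀ = [0.56506/(2·0.6241)]·0.453646
= 0.45266·0.453646 = 0.205348

Final: 0.205348


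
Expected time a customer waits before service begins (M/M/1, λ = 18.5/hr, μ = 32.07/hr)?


ρ = 18.5/32.07 = 0.5769
Wq = ρ/(μ−λ) = 0.5769/(32.07 − 18.5) = 0.5769/13.57 = 0.04251 hr

Final: 0.04251 hr


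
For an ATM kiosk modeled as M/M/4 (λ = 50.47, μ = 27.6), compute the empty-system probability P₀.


a = λ/μ = 50.47/27.6 = 1.8286; ρ = a/c = 0.4572
Σ_{k=0}^{3} a^k/k! (terms k=0..3) = 1.00000 + 1.82862 + 1.67193 + 1.01911 = 5.51967
Tail: a^4/(4!(1−ρ)) = 11.18142/(24·0.5428) = 0.85824
P₀ = 1/(5.51967 + 0.85824) = 1/6.37791 = 0.156791

Final: 0.156791


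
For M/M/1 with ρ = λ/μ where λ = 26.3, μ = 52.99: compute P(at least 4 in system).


ρ = 26.3/52.99 = 0.4963
P(N ≥ n) = ρ^n = 0.4963^4 = 0.060680

Final: 0.060680


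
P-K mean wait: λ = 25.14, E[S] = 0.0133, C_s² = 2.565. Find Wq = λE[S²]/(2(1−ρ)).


ρ = λ·E[S] = 25.14·0.0133 = 0.3344
E[S²] = E[S]²(1+C_s²) = 0.0133²·(1+2.565) = 0.0006306
Wq = λ·E[S²]/(2(1−ρ)) = 25.14·0.0006306/(2·0.6656) = 0.01191 hr

Final: 0.01191 hr


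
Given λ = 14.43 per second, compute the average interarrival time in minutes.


Mean interarrival time = 1/λ = 1/14.43 second = 0.06930 second
In minutes: 0.06930 × 0.0166667 = 0.001155 min

Final: 0.001155 min


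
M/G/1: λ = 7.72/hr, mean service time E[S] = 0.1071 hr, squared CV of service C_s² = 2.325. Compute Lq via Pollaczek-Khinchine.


ρ = λ·E[S] = 7.72·0.1071 = 0.8268
Lq = ρ²(1+C_s²)/(2(1−ρ)) = 0.6836·(1+2.325)/(2·0.1732)
= 0.6836·3.3250/0.3464 = 6.56232

Final: 6.56232


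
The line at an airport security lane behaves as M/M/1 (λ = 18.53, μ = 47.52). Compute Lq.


ρ = 18.53/47.52 = 0.3899
Lq = ρ²/(1−ρ) = 0.1521/0.6101 = 0.2492

Final: 0.2492


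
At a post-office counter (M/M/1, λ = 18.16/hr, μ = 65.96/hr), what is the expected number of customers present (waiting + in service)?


ρ = λ/μ = 18.16/65.96 = 0.2753
L = ρ/(1−ρ) = 0.2753/(1 − 0.2753) = 0.2753/0.7247 = 0.3799

Final: 0.3799


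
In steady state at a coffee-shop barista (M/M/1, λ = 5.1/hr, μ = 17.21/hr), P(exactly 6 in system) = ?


ρ = 5.1/17.21 = 0.2963
P_n = (1−ρ)·ρ^n = (1 − 0.2963)·0.2963^6 = 0.7037·0.0006772 = 0.0004765

Final: 0.0004765


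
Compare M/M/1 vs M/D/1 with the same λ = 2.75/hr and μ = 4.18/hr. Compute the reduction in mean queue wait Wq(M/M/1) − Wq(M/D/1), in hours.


ρ = 2.75/4.18 = 0.6579
Wq(M/M/1) = ρ/(μ−λ) = 0.6579/1.43 = 0.46007 hr
Wq(M/D/1) = ρ/(2(μ−λ)) = 0.23003 hr
Savings = 0.46007 − 0.23003 = 0.23003 hr

Final: 0.23003 hr


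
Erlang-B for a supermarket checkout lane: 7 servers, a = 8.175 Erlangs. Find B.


B(c,a) = (a^c/c!) / Σ_{k=0}^{c} a^k/k!
a^7/7! = 484.154299
Σ terms (k=0..7): 1.00000 + 8.17500 + 33.41531 + 91.05673 + 186.09718 + 304.26890 + 414.56637 + 484.15430 = 1522.733793
B = 484.154299/1522.733793 = 0.317951

Final: 0.317951


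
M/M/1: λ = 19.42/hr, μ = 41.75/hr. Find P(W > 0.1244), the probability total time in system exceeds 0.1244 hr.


W ~ Exponential(μ−λ) for M/M/1.
μ − λ = 41.75 − 19.42 = 22.3300
P(W > t) = e^{−(μ−λ)t} = e^{−2.7779} = 0.062172

Final: 0.062172


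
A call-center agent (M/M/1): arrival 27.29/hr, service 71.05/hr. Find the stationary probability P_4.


ρ = 27.29/71.05 = 0.3841
P_n = (1−ρ)·ρ^n = (1 − 0.3841)·0.3841^4 = 0.6159·0.021765 = 0.013405

Final: 0.013405


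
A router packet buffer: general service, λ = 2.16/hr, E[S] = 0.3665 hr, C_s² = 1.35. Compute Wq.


ρ = λ·E[S] = 2.16·0.3665 = 0.7916
E[S²] = E[S]²(1+C_s²) = 0.3665²·(1+1.35) = 0.315657
Wq = λ·E[S²]/(2(1−ρ)) = 2.16·0.315657/(2·0.2084) = 1.63616 hr

Final: 1.63616 hr


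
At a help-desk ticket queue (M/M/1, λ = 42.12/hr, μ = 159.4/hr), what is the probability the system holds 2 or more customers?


ρ = 42.12/159.4 = 0.2642
P(N ≥ n) = ρ^n = 0.2642^2 = 0.069823

Final: 0.069823


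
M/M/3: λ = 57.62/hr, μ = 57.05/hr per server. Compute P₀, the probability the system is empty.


a = λ/μ = 57.62/57.05 = 1.0100; ρ = a/c = 0.3367
Σ_{k=0}^{2} a^k/k! (terms k=0..2) = 1.00000 + 1.00999 + 0.51004 = 2.52003
Tail: a^3/(3!(1−ρ)) = 1.03027/(6·0.6633) = 0.25886
P₀ = 1/(2.52003 + 0.25886) = 1/2.77889 = 0.359855

Final: 0.359855


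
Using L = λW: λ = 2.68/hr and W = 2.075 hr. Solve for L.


L = λW = 2.68·2.075 = 5.5610

Final: 5.5610


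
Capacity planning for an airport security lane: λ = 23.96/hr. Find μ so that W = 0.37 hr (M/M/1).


W = 1/(μ−λ) ⇒ μ − λ = 1/W = 1/0.37 = 2.7027
μ = λ + 1/W = 23.96 + 2.7027 = 26.6627 per hr

Final: 26.6627 /hr


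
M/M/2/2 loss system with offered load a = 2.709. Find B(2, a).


B(c,a) = (a^c/c!) / Σ_{k=0}^{c} a^k/k!
a^2/2! = 3.669341
Σ terms (k=0..2): 1.00000 + 2.70900 + 3.66934 = 7.378341
B = 3.669341/7.378341 = 0.497312

Final: 0.497312


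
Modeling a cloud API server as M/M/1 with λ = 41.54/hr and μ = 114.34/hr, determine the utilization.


ρ = λ/μ = 41.54/114.34 = 0.3633

Final: 0.3633


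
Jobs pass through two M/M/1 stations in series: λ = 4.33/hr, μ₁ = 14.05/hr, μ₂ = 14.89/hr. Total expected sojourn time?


Each node sees arrival rate λ = 4.33/hr (tandem ⇒ throughput preserved).
W₁ = 1/(μ₁−λ) = 1/(14.05−4.33) = 0.10288 hr
W₂ = 1/(μ₂−λ) = 1/(14.89−4.33) = 0.09470 hr
W_total = W₁ + W₂ = 0.10288 + 0.09470 = 0.19758 hr

Final: 0.19758 hr


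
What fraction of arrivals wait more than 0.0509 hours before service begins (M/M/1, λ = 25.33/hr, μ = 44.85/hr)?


ρ = 25.33/44.85 = 0.5648
P(Wq > t) = ρ·e^{−(μ−λ)t} = 0.5648·e^{−0.9936}
= 0.5648·0.370253 = 0.209108

Final: 0.209108
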